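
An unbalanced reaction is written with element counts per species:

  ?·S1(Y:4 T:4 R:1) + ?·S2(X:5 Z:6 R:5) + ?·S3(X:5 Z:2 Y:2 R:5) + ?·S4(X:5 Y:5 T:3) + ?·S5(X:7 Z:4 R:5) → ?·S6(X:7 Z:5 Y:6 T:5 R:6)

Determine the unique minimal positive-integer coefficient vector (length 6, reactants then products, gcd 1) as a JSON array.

Coefficients: [6, 4, 1, 2, 1, 6]

X: 6·0+4·5+1·5+2·5+1·7 = 42 | 6·7 = 42
Z: 6·0+4·6+1·2+2·0+1·4 = 30 | 6·5 = 30
Y: 6·4+4·0+1·2+2·5+1·0 = 36 | 6·6 = 36
T: 6·4+4·0+1·0+2·3+1·0 = 30 | 6·5 = 30
R: 6·1+4·5+1·5+2·0+1·5 = 36 | 6·6 = 36
gcd(6,4,1,2,1,6) = 1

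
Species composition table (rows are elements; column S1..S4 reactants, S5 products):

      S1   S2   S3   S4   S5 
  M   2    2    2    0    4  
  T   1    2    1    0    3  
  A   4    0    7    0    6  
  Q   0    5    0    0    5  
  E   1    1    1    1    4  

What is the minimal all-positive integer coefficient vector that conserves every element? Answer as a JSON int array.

M: 1·2+3·2+2·2+6·0 = 12 | 3·4 = 12
T: 1·1+3·2+2·1+6·0 = 9 | 3·3 = 9
A: 1·4+3·0+2·7+6·0 = 18 | 3·6 = 18
Q: 1·0+3·5+2·0+6·0 = 15 | 3·5 = 15
E: 1·1+3·1+2·1+6·1 = 12 | 3·4 = 12
gcd(1,3,2,6,3) = 1

Coefficients: [1, 3, 2, 6, 3]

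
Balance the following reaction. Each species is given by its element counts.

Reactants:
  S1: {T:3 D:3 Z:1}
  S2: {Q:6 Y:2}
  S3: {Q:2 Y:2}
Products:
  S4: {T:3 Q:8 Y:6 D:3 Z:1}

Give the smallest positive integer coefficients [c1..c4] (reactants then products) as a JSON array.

Coefficients: [2, 1, 5, 2]

T: 2·3+1·0+5·0 = 6 | 2·3 = 6
Q: 2·0+1·6+5·2 = 16 | 2·8 = 16
Y: 2·0+1·2+5·2 = 12 | 2·6 = 12
D: 2·3+1·0+5·0 = 6 | 2·3 = 6
Z: 2·1+1·0+5·0 = 2 | 2·1 = 2
gcd(2,1,5,2) = 1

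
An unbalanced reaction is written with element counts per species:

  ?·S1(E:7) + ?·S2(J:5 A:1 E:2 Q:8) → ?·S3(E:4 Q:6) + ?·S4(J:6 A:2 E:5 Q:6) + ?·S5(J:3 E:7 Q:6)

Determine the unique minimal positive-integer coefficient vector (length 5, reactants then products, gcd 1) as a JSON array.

J: 5·0+6·5 = 30 | 1·0+3·6+4·3 = 30
A: 5·0+6·1 = 6 | 1·0+3·2+4·0 = 6
E: 5·7+6·2 = 47 | 1·4+3·5+4·7 = 47
Q: 5·0+6·8 = 48 | 1·6+3·6+4·6 = 48
gcd(5,6,1,3,4) = 1

Coefficients: [5, 6, 1, 3, 4]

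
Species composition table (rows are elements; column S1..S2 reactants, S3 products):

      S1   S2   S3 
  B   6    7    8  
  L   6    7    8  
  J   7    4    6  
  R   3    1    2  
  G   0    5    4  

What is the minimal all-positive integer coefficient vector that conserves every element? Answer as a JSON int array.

B: 2·6+4·7 = 40 | 5·8 = 40
L: 2·6+4·7 = 40 | 5·8 = 40
J: 2·7+4·4 = 30 | 5·6 = 30
R: 2·3+4·1 = 10 | 5·2 = 10
G: 2·0+4·5 = 20 | 5·4 = 20
gcd(2,4,5) = 1

Coefficients: [2, 4, 5]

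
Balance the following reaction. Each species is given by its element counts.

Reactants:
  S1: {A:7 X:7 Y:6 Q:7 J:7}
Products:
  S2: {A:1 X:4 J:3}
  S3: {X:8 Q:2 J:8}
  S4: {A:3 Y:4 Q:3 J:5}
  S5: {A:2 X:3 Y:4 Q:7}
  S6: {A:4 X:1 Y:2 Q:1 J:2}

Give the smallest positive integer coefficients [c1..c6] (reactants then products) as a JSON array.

A: 6·7 = 42 | 4·1+1·0+2·3+4·2+6·4 = 42
X: 6·7 = 42 | 4·4+1·8+2·0+4·3+6·1 = 42
Y: 6·6 = 36 | 4·0+1·0+2·4+4·4+6·2 = 36
Q: 6·7 = 42 | 4·0+1·2+2·3+4·7+6·1 = 42
J: 6·7 = 42 | 4·3+1·8+2·5+4·0+6·2 = 42
gcd(6,4,1,2,4,6) = 1

Coefficients: [6, 4, 1, 2, 4, 6]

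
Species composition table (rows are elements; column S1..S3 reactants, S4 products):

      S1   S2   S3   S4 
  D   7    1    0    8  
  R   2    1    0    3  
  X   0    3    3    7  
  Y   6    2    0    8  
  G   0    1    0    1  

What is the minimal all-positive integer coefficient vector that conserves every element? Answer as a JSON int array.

Coefficients: [3, 3, 4, 3]

D: 3·7+3·1+4·0 = 24 | 3·8 = 24
R: 3·2+3·1+4·0 = 9 | 3·3 = 9
X: 3·0+3·3+4·3 = 21 | 3·7 = 21
Y: 3·6+3·2+4·0 = 24 | 3·8 = 24
G: 3·0+3·1+4·0 = 3 | 3·1 = 3
gcd(3,3,4,3) = 1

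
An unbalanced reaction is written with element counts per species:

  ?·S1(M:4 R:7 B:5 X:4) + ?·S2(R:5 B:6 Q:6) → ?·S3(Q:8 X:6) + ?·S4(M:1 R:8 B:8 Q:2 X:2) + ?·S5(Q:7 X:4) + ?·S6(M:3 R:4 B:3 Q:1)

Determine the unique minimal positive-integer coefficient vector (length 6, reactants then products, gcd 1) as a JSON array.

Coefficients: [5, 5, 1, 5, 1, 5]

M: 5·4+5·0 = 20 | 1·0+5·1+1·0+5·3 = 20
R: 5·7+5·5 = 60 | 1·0+5·8+1·0+5·4 = 60
B: 5·5+5·6 = 55 | 1·0+5·8+1·0+5·3 = 55
Q: 5·0+5·6 = 30 | 1·8+5·2+1·7+5·1 = 30
X: 5·4+5·0 = 20 | 1·6+5·2+1·4+5·0 = 20
gcd(5,5,1,5,1,5) = 1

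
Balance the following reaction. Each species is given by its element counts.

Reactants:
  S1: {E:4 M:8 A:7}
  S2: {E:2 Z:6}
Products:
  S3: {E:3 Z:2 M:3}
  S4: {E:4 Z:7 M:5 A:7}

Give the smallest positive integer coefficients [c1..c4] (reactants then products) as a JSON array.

E: 2·4+3·2 = 14 | 2·3+2·4 = 14
Z: 2·0+3·6 = 18 | 2·2+2·7 = 18
M: 2·8+3·0 = 16 | 2·3+2·5 = 16
A: 2·7+3·0 = 14 | 2·0+2·7 = 14
gcd(2,3,2,2) = 1

Coefficients: [2, 3, 2, 2]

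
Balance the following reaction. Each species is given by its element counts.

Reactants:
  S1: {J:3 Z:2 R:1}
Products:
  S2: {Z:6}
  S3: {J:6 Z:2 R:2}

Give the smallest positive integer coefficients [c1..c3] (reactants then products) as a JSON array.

J: 6·3 = 18 | 1·0+3·6 = 18
Z: 6·2 = 12 | 1·6+3·2 = 12
R: 6·1 = 6 | 1·0+3·2 = 6
gcd(6,1,3) = 1

Coefficients: [6, 1, 3]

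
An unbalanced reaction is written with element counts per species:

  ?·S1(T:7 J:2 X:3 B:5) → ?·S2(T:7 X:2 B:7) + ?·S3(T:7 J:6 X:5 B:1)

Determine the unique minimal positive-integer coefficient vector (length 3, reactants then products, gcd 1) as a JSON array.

T: 3·7 = 21 | 2·7+1·7 = 21
J: 3·2 = 6 | 2·0+1·6 = 6
X: 3·3 = 9 | 2·2+1·5 = 9
B: 3·5 = 15 | 2·7+1·1 = 15
gcd(3,2,1) = 1

Coefficients: [3, 2, 1]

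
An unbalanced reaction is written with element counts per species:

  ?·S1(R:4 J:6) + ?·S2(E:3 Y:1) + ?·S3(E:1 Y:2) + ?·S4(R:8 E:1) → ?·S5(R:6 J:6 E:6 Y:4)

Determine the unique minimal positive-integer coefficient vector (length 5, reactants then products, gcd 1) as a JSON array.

Coefficients: [4, 6, 5, 1, 4]

R: 4·4+6·0+5·0+1·8 = 24 | 4·6 = 24
J: 4·6+6·0+5·0+1·0 = 24 | 4·6 = 24
E: 4·0+6·3+5·1+1·1 = 24 | 4·6 = 24
Y: 4·0+6·1+5·2+1·0 = 16 | 4·4 = 16
gcd(4,6,5,1,4) = 1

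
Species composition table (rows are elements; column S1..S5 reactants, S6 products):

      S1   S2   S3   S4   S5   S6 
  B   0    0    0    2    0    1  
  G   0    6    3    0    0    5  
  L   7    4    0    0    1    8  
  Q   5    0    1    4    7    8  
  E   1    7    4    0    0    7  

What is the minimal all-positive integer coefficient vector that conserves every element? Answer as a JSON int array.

B: 5·0+3·0+4·0+3·2+1·0 = 6 | 6·1 = 6
G: 5·0+3·6+4·3+3·0+1·0 = 30 | 6·5 = 30
L: 5·7+3·4+4·0+3·0+1·1 = 48 | 6·8 = 48
Q: 5·5+3·0+4·1+3·4+1·7 = 48 | 6·8 = 48
E: 5·1+3·7+4·4+3·0+1·0 = 42 | 6·7 = 42
gcd(5,3,4,3,1,6) = 1

Coefficients: [5, 3, 4, 3, 1, 6]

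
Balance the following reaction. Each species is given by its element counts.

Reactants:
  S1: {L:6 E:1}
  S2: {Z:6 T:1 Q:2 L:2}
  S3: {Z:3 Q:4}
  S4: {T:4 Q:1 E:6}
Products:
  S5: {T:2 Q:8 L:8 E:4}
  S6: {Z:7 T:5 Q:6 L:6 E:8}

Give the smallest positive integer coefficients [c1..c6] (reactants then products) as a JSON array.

Z: 4·0+1·6+5·3+4·0 = 21 | 1·0+3·7 = 21
T: 4·0+1·1+5·0+4·4 = 17 | 1·2+3·5 = 17
Q: 4·0+1·2+5·4+4·1 = 26 | 1·8+3·6 = 26
L: 4·6+1·2+5·0+4·0 = 26 | 1·8+3·6 = 26
E: 4·1+1·0+5·0+4·6 = 28 | 1·4+3·8 = 28
gcd(4,1,5,4,1,3) = 1

Coefficients: [4, 1, 5, 4, 1, 3]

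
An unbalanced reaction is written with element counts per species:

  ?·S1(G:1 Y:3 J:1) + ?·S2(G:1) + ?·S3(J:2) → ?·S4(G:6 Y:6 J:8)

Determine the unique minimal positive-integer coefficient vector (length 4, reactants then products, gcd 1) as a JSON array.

G: 2·1+4·1+3·0 = 6 | 1·6 = 6
Y: 2·3+4·0+3·0 = 6 | 1·6 = 6
J: 2·1+4·0+3·2 = 8 | 1·8 = 8
gcd(2,4,3,1) = 1

Coefficients: [2, 4, 3, 1]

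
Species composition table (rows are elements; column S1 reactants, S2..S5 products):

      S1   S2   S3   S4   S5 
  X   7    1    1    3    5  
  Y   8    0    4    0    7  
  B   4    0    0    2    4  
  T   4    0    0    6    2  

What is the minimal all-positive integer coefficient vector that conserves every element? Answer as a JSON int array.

X: 5·7 = 35 | 6·1+3·1+2·3+4·5 = 35
Y: 5·8 = 40 | 6·0+3·4+2·0+4·7 = 40
B: 5·4 = 20 | 6·0+3·0+2·2+4·4 = 20
T: 5·4 = 20 | 6·0+3·0+2·6+4·2 = 20
gcd(5,6,3,2,4) = 1

Coefficients: [5, 6, 3, 2, 4]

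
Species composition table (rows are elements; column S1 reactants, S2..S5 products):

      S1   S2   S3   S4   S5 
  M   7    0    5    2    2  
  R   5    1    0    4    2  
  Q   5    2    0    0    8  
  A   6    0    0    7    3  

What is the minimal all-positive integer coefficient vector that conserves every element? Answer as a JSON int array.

Coefficients: [4, 6, 4, 3, 1]

M: 4·7 = 28 | 6·0+4·5+3·2+1·2 = 28
R: 4·5 = 20 | 6·1+4·0+3·4+1·2 = 20
Q: 4·5 = 20 | 6·2+4·0+3·0+1·8 = 20
A: 4·6 = 24 | 6·0+4·0+3·7+1·3 = 24
gcd(4,6,4,3,1) = 1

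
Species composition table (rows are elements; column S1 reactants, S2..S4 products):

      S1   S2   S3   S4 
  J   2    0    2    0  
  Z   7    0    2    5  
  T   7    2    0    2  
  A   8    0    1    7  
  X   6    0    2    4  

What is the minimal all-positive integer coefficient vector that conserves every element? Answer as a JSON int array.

J: 2·2 = 4 | 5·0+2·2+2·0 = 4
Z: 2·7 = 14 | 5·0+2·2+2·5 = 14
T: 2·7 = 14 | 5·2+2·0+2·2 = 14
A: 2·8 = 16 | 5·0+2·1+2·7 = 16
X: 2·6 = 12 | 5·0+2·2+2·4 = 12
gcd(2,5,2,2) = 1

Coefficients: [2, 5, 2, 2]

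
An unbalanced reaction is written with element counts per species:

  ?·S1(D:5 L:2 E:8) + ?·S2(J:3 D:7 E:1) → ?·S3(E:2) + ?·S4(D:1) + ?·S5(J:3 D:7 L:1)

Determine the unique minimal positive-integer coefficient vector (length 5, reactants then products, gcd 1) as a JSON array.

Coefficients: [1, 2, 5, 5, 2]

J: 1·0+2·3 = 6 | 5·0+5·0+2·3 = 6
D: 1·5+2·7 = 19 | 5·0+5·1+2·7 = 19
L: 1·2+2·0 = 2 | 5·0+5·0+2·1 = 2
E: 1·8+2·1 = 10 | 5·2+5·0+2·0 = 10
gcd(1,2,5,5,2) = 1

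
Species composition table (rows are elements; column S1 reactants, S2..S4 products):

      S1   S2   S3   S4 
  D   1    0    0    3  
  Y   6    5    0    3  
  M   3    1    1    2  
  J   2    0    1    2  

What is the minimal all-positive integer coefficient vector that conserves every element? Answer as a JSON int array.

Coefficients: [3, 3, 4, 1]

D: 3·1 = 3 | 3·0+4·0+1·3 = 3
Y: 3·6 = 18 | 3·5+4·0+1·3 = 18
M: 3·3 = 9 | 3·1+4·1+1·2 = 9
J: 3·2 = 6 | 3·0+4·1+1·2 = 6
gcd(3,3,4,1) = 1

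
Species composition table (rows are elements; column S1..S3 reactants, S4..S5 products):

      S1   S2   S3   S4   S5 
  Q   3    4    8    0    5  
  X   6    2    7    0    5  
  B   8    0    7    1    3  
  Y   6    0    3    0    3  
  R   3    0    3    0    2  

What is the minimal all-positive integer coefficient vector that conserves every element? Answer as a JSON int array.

Coefficients: [1, 1, 1, 6, 3]

Q: 1·3+1·4+1·8 = 15 | 6·0+3·5 = 15
X: 1·6+1·2+1·7 = 15 | 6·0+3·5 = 15
B: 1·8+1·0+1·7 = 15 | 6·1+3·3 = 15
Y: 1·6+1·0+1·3 = 9 | 6·0+3·3 = 9
R: 1·3+1·0+1·3 = 6 | 6·0+3·2 = 6
gcd(1,1,1,6,3) = 1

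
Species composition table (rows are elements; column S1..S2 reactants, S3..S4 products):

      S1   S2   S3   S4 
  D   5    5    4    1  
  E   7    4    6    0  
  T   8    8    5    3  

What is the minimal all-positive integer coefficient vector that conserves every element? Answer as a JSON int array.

D: 2·5+1·5 = 15 | 3·4+3·1 = 15
E: 2·7+1·4 = 18 | 3·6+3·0 = 18
T: 2·8+1·8 = 24 | 3·5+3·3 = 24
gcd(2,1,3,3) = 1

Coefficients: [2, 1, 3, 3]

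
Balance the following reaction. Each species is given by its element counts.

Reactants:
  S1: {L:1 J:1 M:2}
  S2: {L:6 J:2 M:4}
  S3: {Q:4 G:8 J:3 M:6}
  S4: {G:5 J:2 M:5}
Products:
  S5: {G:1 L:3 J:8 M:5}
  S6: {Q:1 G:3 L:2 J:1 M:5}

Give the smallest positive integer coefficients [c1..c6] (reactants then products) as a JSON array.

Q: 5·0+1·0+1·4+1·0 = 4 | 1·0+4·1 = 4
G: 5·0+1·0+1·8+1·5 = 13 | 1·1+4·3 = 13
L: 5·1+1·6+1·0+1·0 = 11 | 1·3+4·2 = 11
J: 5·1+1·2+1·3+1·2 = 12 | 1·8+4·1 = 12
M: 5·2+1·4+1·6+1·5 = 25 | 1·5+4·5 = 25
gcd(5,1,1,1,1,4) = 1

Coefficients: [5, 1, 1, 1, 1, 4]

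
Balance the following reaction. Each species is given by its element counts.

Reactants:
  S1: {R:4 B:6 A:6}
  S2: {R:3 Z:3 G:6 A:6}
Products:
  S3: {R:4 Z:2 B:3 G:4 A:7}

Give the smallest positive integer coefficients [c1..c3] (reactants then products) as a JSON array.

R: 3·4+4·3 = 24 | 6·4 = 24
Z: 3·0+4·3 = 12 | 6·2 = 12
B: 3·6+4·0 = 18 | 6·3 = 18
G: 3·0+4·6 = 24 | 6·4 = 24
A: 3·6+4·6 = 42 | 6·7 = 42
gcd(3,4,6) = 1

Coefficients: [3, 4, 6]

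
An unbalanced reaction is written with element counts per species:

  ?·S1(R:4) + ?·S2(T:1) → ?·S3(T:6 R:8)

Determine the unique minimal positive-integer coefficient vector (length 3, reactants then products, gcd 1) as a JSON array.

T: 2·0+6·1 = 6 | 1·6 = 6
R: 2·4+6·0 = 8 | 1·8 = 8
gcd(2,6,1) = 1

Coefficients: [2, 6, 1]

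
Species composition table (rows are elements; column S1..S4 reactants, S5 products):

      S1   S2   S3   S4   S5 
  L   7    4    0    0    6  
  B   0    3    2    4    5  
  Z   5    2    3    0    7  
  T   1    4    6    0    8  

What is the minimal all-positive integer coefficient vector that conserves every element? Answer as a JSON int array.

L: 4·7+2·4+6·0+3·0 = 36 | 6·6 = 36
B: 4·0+2·3+6·2+3·4 = 30 | 6·5 = 30
Z: 4·5+2·2+6·3+3·0 = 42 | 6·7 = 42
T: 4·1+2·4+6·6+3·0 = 48 | 6·8 = 48
gcd(4,2,6,3,6) = 1

Coefficients: [4, 2, 6, 3, 6]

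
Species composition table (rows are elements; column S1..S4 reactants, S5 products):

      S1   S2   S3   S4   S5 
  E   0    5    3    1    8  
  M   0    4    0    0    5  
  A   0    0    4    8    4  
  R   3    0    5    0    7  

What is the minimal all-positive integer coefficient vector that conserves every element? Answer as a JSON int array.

E: 6·0+5·5+2·3+1·1 = 32 | 4·8 = 32
M: 6·0+5·4+2·0+1·0 = 20 | 4·5 = 20
A: 6·0+5·0+2·4+1·8 = 16 | 4·4 = 16
R: 6·3+5·0+2·5+1·0 = 28 | 4·7 = 28
gcd(6,5,2,1,4) = 1

Coefficients: [6, 5, 2, 1, 4]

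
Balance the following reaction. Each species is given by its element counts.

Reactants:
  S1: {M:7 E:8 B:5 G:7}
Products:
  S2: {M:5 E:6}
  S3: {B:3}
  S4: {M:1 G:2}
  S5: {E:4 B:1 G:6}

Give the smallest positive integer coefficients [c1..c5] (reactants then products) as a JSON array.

M: 2·7 = 14 | 2·5+3·0+4·1+1·0 = 14
E: 2·8 = 16 | 2·6+3·0+4·0+1·4 = 16
B: 2·5 = 10 | 2·0+3·3+4·0+1·1 = 10
G: 2·7 = 14 | 2·0+3·0+4·2+1·6 = 14
gcd(2,2,3,4,1) = 1

Coefficients: [2, 2, 3, 4, 1]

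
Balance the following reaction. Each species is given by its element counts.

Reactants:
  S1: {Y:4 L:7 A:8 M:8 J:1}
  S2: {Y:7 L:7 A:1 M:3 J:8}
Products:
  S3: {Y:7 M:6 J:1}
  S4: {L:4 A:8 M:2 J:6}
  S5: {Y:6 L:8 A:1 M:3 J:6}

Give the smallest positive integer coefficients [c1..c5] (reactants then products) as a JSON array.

Coefficients: [1, 3, 1, 1, 3]

Y: 1·4+3·7 = 25 | 1·7+1·0+3·6 = 25
L: 1·7+3·7 = 28 | 1·0+1·4+3·8 = 28
A: 1·8+3·1 = 11 | 1·0+1·8+3·1 = 11
M: 1·8+3·3 = 17 | 1·6+1·2+3·3 = 17
J: 1·1+3·8 = 25 | 1·1+1·6+3·6 = 25
gcd(1,3,1,1,3) = 1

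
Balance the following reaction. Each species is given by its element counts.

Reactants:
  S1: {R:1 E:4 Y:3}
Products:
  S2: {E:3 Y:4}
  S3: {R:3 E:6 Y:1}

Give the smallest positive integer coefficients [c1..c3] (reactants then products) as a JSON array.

R: 3·1 = 3 | 2·0+1·3 = 3
E: 3·4 = 12 | 2·3+1·6 = 12
Y: 3·3 = 9 | 2·4+1·1 = 9
gcd(3,2,1) = 1

Coefficients: [3, 2, 1]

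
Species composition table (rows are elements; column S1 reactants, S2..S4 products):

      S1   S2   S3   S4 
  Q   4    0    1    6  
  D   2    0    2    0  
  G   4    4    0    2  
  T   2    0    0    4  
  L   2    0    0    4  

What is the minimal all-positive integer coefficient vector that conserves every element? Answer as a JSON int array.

Coefficients: [4, 3, 4, 2]

Q: 4·4 = 16 | 3·0+4·1+2·6 = 16
D: 4·2 = 8 | 3·0+4·2+2·0 = 8
G: 4·4 = 16 | 3·4+4·0+2·2 = 16
T: 4·2 = 8 | 3·0+4·0+2·4 = 8
L: 4·2 = 8 | 3·0+4·0+2·4 = 8
gcd(4,3,4,2) = 1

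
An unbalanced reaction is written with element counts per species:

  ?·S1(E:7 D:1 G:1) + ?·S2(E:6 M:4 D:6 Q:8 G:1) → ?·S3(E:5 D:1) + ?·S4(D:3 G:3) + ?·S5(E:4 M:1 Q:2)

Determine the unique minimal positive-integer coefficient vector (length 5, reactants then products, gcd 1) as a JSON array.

E: 5·7+1·6 = 41 | 5·5+2·0+4·4 = 41
M: 5·0+1·4 = 4 | 5·0+2·0+4·1 = 4
D: 5·1+1·6 = 11 | 5·1+2·3+4·0 = 11
Q: 5·0+1·8 = 8 | 5·0+2·0+4·2 = 8
G: 5·1+1·1 = 6 | 5·0+2·3+4·0 = 6
gcd(5,1,5,2,4) = 1

Coefficients: [5, 1, 5, 2, 4]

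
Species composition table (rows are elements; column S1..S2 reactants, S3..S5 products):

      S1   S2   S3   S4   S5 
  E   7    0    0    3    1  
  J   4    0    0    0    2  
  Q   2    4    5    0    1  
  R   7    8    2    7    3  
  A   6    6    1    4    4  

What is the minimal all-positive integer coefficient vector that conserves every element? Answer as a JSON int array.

Coefficients: [3, 5, 4, 5, 6]

E: 3·7+5·0 = 21 | 4·0+5·3+6·1 = 21
J: 3·4+5·0 = 12 | 4·0+5·0+6·2 = 12
Q: 3·2+5·4 = 26 | 4·5+5·0+6·1 = 26
R: 3·7+5·8 = 61 | 4·2+5·7+6·3 = 61
A: 3·6+5·6 = 48 | 4·1+5·4+6·4 = 48
gcd(3,5,4,5,6) = 1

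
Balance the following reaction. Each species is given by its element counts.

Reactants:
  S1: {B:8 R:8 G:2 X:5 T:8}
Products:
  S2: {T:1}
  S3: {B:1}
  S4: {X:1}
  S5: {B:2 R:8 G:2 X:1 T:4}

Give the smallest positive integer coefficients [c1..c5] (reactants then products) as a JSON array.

B: 1·8 = 8 | 4·0+6·1+4·0+1·2 = 8
R: 1·8 = 8 | 4·0+6·0+4·0+1·8 = 8
G: 1·2 = 2 | 4·0+6·0+4·0+1·2 = 2
X: 1·5 = 5 | 4·0+6·0+4·1+1·1 = 5
T: 1·8 = 8 | 4·1+6·0+4·0+1·4 = 8
gcd(1,4,6,4,1) = 1

Coefficients: [1, 4, 6, 4, 1]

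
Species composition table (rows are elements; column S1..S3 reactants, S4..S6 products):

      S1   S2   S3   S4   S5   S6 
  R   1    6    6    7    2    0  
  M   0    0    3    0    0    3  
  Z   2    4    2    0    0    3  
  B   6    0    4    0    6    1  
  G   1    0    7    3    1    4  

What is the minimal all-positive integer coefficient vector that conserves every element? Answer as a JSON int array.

Coefficients: [1, 1, 6, 5, 4, 6]

R: 1·1+1·6+6·6 = 43 | 5·7+4·2+6·0 = 43
M: 1·0+1·0+6·3 = 18 | 5·0+4·0+6·3 = 18
Z: 1·2+1·4+6·2 = 18 | 5·0+4·0+6·3 = 18
B: 1·6+1·0+6·4 = 30 | 5·0+4·6+6·1 = 30
G: 1·1+1·0+6·7 = 43 | 5·3+4·1+6·4 = 43
gcd(1,1,6,5,4,6) = 1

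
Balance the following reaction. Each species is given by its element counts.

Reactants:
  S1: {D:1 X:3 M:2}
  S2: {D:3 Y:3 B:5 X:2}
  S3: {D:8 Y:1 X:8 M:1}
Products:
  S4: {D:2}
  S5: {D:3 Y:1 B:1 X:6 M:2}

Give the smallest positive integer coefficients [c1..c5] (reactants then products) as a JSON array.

Coefficients: [4, 1, 2, 4, 5]

D: 4·1+1·3+2·8 = 23 | 4·2+5·3 = 23
Y: 4·0+1·3+2·1 = 5 | 4·0+5·1 = 5
B: 4·0+1·5+2·0 = 5 | 4·0+5·1 = 5
X: 4·3+1·2+2·8 = 30 | 4·0+5·6 = 30
M: 4·2+1·0+2·1 = 10 | 4·0+5·2 = 10
gcd(4,1,2,4,5) = 1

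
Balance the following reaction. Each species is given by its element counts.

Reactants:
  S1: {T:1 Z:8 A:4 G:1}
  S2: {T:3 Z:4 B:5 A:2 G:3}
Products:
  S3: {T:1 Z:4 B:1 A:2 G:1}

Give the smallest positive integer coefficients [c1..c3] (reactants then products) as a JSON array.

Coefficients: [2, 1, 5]

T: 2·1+1·3 = 5 | 5·1 = 5
Z: 2·8+1·4 = 20 | 5·4 = 20
B: 2·0+1·5 = 5 | 5·1 = 5
A: 2·4+1·2 = 10 | 5·2 = 10
G: 2·1+1·3 = 5 | 5·1 = 5
gcd(2,1,5) = 1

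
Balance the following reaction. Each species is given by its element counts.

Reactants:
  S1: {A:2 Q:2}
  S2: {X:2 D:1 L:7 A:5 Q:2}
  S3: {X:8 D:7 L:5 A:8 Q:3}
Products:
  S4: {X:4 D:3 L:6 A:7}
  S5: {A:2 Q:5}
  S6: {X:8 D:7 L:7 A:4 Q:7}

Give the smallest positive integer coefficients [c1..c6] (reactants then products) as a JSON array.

X: 5·0+4·2+3·8 = 32 | 6·4+4·0+1·8 = 32
D: 5·0+4·1+3·7 = 25 | 6·3+4·0+1·7 = 25
L: 5·0+4·7+3·5 = 43 | 6·6+4·0+1·7 = 43
A: 5·2+4·5+3·8 = 54 | 6·7+4·2+1·4 = 54
Q: 5·2+4·2+3·3 = 27 | 6·0+4·5+1·7 = 27
gcd(5,4,3,6,4,1) = 1

Coefficients: [5, 4, 3, 6, 4, 1]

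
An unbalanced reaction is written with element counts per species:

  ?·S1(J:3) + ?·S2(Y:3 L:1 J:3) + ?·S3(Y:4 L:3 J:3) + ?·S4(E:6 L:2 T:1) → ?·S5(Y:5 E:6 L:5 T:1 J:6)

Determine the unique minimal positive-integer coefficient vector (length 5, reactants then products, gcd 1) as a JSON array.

Coefficients: [3, 3, 4, 5, 5]

Y: 3·0+3·3+4·4+5·0 = 25 | 5·5 = 25
E: 3·0+3·0+4·0+5·6 = 30 | 5·6 = 30
L: 3·0+3·1+4·3+5·2 = 25 | 5·5 = 25
T: 3·0+3·0+4·0+5·1 = 5 | 5·1 = 5
J: 3·3+3·3+4·3+5·0 = 30 | 5·6 = 30
gcd(3,3,4,5,5) = 1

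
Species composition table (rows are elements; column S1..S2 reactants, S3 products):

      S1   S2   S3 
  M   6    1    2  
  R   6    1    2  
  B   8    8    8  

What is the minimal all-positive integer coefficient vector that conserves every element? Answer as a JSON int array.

Coefficients: [1, 4, 5]

M: 1·6+4·1 = 10 | 5·2 = 10
R: 1·6+4·1 = 10 | 5·2 = 10
B: 1·8+4·8 = 40 | 5·8 = 40
gcd(1,4,5) = 1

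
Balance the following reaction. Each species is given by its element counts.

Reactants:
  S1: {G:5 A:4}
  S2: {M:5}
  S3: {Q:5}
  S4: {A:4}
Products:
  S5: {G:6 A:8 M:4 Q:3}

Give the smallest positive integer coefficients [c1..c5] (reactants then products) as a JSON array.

Coefficients: [6, 4, 3, 4, 5]

G: 6·5+4·0+3·0+4·0 = 30 | 5·6 = 30
A: 6·4+4·0+3·0+4·4 = 40 | 5·8 = 40
M: 6·0+4·5+3·0+4·0 = 20 | 5·4 = 20
Q: 6·0+4·0+3·5+4·0 = 15 | 5·3 = 15
gcd(6,4,3,4,5) = 1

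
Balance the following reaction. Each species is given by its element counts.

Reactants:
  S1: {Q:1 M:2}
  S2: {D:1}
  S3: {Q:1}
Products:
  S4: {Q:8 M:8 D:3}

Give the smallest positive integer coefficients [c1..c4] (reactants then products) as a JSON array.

Coefficients: [4, 3, 4, 1]

Q: 4·1+3·0+4·1 = 8 | 1·8 = 8
M: 4·2+3·0+4·0 = 8 | 1·8 = 8
D: 4·0+3·1+4·0 = 3 | 1·3 = 3
gcd(4,3,4,1) = 1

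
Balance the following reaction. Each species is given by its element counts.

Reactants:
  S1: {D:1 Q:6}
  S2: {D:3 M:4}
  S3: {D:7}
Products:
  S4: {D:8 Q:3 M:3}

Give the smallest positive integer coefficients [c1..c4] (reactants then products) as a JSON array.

D: 2·1+3·3+3·7 = 32 | 4·8 = 32
Q: 2·6+3·0+3·0 = 12 | 4·3 = 12
M: 2·0+3·4+3·0 = 12 | 4·3 = 12
gcd(2,3,3,4) = 1

Coefficients: [2, 3, 3, 4]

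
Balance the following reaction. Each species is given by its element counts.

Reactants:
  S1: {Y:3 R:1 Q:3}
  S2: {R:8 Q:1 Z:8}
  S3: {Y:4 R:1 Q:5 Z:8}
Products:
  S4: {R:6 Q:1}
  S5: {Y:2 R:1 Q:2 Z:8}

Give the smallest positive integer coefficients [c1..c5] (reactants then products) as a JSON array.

Coefficients: [2, 4, 1, 5, 5]

Y: 2·3+4·0+1·4 = 10 | 5·0+5·2 = 10
R: 2·1+4·8+1·1 = 35 | 5·6+5·1 = 35
Q: 2·3+4·1+1·5 = 15 | 5·1+5·2 = 15
Z: 2·0+4·8+1·8 = 40 | 5·0+5·8 = 40
gcd(2,4,1,5,5) = 1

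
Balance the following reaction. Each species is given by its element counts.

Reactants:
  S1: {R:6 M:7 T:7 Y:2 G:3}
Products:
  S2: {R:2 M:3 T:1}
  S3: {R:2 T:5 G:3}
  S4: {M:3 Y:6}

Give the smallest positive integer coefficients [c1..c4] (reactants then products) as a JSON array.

Coefficients: [3, 6, 3, 1]

R: 3·6 = 18 | 6·2+3·2+1·0 = 18
M: 3·7 = 21 | 6·3+3·0+1·3 = 21
T: 3·7 = 21 | 6·1+3·5+1·0 = 21
Y: 3·2 = 6 | 6·0+3·0+1·6 = 6
G: 3·3 = 9 | 6·0+3·3+1·0 = 9
gcd(3,6,3,1) = 1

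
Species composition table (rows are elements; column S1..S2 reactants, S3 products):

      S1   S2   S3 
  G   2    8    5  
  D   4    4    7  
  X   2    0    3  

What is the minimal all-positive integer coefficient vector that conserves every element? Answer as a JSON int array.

Coefficients: [6, 1, 4]

G: 6·2+1·8 = 20 | 4·5 = 20
D: 6·4+1·4 = 28 | 4·7 = 28
X: 6·2+1·0 = 12 | 4·3 = 12
gcd(6,1,4) = 1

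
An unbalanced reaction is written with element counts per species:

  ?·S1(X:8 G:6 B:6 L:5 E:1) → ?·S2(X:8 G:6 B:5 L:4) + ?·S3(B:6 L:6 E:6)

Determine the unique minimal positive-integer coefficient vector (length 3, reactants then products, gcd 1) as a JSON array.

Coefficients: [6, 6, 1]

X: 6·8 = 48 | 6·8+1·0 = 48
G: 6·6 = 36 | 6·6+1·0 = 36
B: 6·6 = 36 | 6·5+1·6 = 36
L: 6·5 = 30 | 6·4+1·6 = 30
E: 6·1 = 6 | 6·0+1·6 = 6
gcd(6,6,1) = 1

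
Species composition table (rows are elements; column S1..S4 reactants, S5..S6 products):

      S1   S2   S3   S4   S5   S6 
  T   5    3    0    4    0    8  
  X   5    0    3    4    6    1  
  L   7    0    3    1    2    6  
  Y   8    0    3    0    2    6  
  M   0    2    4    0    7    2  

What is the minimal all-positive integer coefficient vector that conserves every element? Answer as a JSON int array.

Coefficients: [1, 5, 6, 1, 4, 3]

T: 1·5+5·3+6·0+1·4 = 24 | 4·0+3·8 = 24
X: 1·5+5·0+6·3+1·4 = 27 | 4·6+3·1 = 27
L: 1·7+5·0+6·3+1·1 = 26 | 4·2+3·6 = 26
Y: 1·8+5·0+6·3+1·0 = 26 | 4·2+3·6 = 26
M: 1·0+5·2+6·4+1·0 = 34 | 4·7+3·2 = 34
gcd(1,5,6,1,4,3) = 1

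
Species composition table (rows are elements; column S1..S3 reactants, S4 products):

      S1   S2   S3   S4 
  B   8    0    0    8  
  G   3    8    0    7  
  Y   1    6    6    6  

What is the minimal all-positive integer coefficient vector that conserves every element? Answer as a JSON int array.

B: 6·8+3·0+2·0 = 48 | 6·8 = 48
G: 6·3+3·8+2·0 = 42 | 6·7 = 42
Y: 6·1+3·6+2·6 = 36 | 6·6 = 36
gcd(6,3,2,6) = 1

Coefficients: [6, 3, 2, 6]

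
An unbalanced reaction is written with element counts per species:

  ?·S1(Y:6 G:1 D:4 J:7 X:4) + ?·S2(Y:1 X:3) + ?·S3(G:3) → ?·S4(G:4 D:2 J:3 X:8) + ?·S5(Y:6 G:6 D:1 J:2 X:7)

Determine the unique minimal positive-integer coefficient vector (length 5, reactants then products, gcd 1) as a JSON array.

Coefficients: [1, 6, 5, 1, 2]

Y: 1·6+6·1+5·0 = 12 | 1·0+2·6 = 12
G: 1·1+6·0+5·3 = 16 | 1·4+2·6 = 16
D: 1·4+6·0+5·0 = 4 | 1·2+2·1 = 4
J: 1·7+6·0+5·0 = 7 | 1·3+2·2 = 7
X: 1·4+6·3+5·0 = 22 | 1·8+2·7 = 22
gcd(1,6,5,1,2) = 1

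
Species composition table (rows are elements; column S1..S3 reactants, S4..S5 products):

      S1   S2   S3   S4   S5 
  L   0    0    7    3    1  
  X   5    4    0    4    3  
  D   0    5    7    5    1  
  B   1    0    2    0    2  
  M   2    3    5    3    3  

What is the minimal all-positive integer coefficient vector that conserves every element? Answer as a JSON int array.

L: 6·0+2·0+3·7 = 21 | 5·3+6·1 = 21
X: 6·5+2·4+3·0 = 38 | 5·4+6·3 = 38
D: 6·0+2·5+3·7 = 31 | 5·5+6·1 = 31
B: 6·1+2·0+3·2 = 12 | 5·0+6·2 = 12
M: 6·2+2·3+3·5 = 33 | 5·3+6·3 = 33
gcd(6,2,3,5,6) = 1

Coefficients: [6, 2, 3, 5, 6]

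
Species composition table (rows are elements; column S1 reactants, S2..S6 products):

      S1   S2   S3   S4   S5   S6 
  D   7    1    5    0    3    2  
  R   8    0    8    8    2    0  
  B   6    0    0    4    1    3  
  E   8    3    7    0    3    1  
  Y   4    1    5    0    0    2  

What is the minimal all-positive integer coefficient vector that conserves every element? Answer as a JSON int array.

D: 4·7 = 28 | 3·1+1·5+2·0+4·3+4·2 = 28
R: 4·8 = 32 | 3·0+1·8+2·8+4·2+4·0 = 32
B: 4·6 = 24 | 3·0+1·0+2·4+4·1+4·3 = 24
E: 4·8 = 32 | 3·3+1·7+2·0+4·3+4·1 = 32
Y: 4·4 = 16 | 3·1+1·5+2·0+4·0+4·2 = 16
gcd(4,3,1,2,4,4) = 1

Coefficients: [4, 3, 1, 2, 4, 4]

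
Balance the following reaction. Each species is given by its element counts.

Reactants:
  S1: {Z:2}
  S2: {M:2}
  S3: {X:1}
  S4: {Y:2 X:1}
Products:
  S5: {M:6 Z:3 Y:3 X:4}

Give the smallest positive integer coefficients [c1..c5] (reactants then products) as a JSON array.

M: 3·0+6·2+5·0+3·0 = 12 | 2·6 = 12
Z: 3·2+6·0+5·0+3·0 = 6 | 2·3 = 6
Y: 3·0+6·0+5·0+3·2 = 6 | 2·3 = 6
X: 3·0+6·0+5·1+3·1 = 8 | 2·4 = 8
gcd(3,6,5,3,2) = 1

Coefficients: [3, 6, 5, 3, 2]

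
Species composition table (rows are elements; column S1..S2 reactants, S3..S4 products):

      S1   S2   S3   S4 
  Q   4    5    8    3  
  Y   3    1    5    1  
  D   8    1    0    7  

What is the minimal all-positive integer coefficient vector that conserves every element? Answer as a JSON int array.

Q: 4·4+3·5 = 31 | 2·8+5·3 = 31
Y: 4·3+3·1 = 15 | 2·5+5·1 = 15
D: 4·8+3·1 = 35 | 2·0+5·7 = 35
gcd(4,3,2,5) = 1

Coefficients: [4, 3, 2, 5]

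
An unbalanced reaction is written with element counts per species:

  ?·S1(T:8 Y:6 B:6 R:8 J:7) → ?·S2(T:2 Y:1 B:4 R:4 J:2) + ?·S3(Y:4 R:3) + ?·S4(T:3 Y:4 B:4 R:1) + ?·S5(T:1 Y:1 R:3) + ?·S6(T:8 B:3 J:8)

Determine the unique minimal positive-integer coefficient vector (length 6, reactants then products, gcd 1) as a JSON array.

Coefficients: [6, 5, 6, 1, 3, 4]

T: 6·8 = 48 | 5·2+6·0+1·3+3·1+4·8 = 48
Y: 6·6 = 36 | 5·1+6·4+1·4+3·1+4·0 = 36
B: 6·6 = 36 | 5·4+6·0+1·4+3·0+4·3 = 36
R: 6·8 = 48 | 5·4+6·3+1·1+3·3+4·0 = 48
J: 6·7 = 42 | 5·2+6·0+1·0+3·0+4·8 = 42
gcd(6,5,6,1,3,4) = 1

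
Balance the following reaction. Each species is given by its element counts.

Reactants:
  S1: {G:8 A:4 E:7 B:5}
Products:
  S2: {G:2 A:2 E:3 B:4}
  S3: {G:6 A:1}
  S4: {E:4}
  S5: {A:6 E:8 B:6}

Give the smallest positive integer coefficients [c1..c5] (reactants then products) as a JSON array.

G: 6·8 = 48 | 6·2+6·6+4·0+1·0 = 48
A: 6·4 = 24 | 6·2+6·1+4·0+1·6 = 24
E: 6·7 = 42 | 6·3+6·0+4·4+1·8 = 42
B: 6·5 = 30 | 6·4+6·0+4·0+1·6 = 30
gcd(6,6,6,4,1) = 1

Coefficients: [6, 6, 6, 4, 1]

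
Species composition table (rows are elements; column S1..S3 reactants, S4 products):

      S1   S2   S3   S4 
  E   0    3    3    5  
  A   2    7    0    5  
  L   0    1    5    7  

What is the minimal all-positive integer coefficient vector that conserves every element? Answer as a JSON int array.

Coefficients: [4, 1, 4, 3]

E: 4·0+1·3+4·3 = 15 | 3·5 = 15
A: 4·2+1·7+4·0 = 15 | 3·5 = 15
L: 4·0+1·1+4·5 = 21 | 3·7 = 21
gcd(4,1,4,3) = 1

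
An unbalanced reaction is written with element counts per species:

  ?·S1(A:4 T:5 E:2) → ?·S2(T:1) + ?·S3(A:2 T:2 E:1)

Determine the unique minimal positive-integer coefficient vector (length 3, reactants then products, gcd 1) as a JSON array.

A: 1·4 = 4 | 1·0+2·2 = 4
T: 1·5 = 5 | 1·1+2·2 = 5
E: 1·2 = 2 | 1·0+2·1 = 2
gcd(1,1,2) = 1

Coefficients: [1, 1, 2]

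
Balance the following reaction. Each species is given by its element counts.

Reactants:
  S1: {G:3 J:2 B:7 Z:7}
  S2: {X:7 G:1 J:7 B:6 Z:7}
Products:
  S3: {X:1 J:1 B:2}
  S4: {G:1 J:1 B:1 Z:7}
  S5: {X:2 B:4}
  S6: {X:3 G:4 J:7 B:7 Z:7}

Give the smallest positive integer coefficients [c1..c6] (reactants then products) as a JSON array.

Coefficients: [6, 4, 6, 6, 5, 4]

X: 6·0+4·7 = 28 | 6·1+6·0+5·2+4·3 = 28
G: 6·3+4·1 = 22 | 6·0+6·1+5·0+4·4 = 22
J: 6·2+4·7 = 40 | 6·1+6·1+5·0+4·7 = 40
B: 6·7+4·6 = 66 | 6·2+6·1+5·4+4·7 = 66
Z: 6·7+4·7 = 70 | 6·0+6·7+5·0+4·7 = 70
gcd(6,4,6,6,5,4) = 1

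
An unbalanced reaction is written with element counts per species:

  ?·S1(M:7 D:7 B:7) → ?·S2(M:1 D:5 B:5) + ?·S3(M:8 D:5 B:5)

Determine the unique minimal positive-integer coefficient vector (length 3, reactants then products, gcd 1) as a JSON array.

Coefficients: [5, 3, 4]

M: 5·7 = 35 | 3·1+4·8 = 35
D: 5·7 = 35 | 3·5+4·5 = 35
B: 5·7 = 35 | 3·5+4·5 = 35
gcd(5,3,4) = 1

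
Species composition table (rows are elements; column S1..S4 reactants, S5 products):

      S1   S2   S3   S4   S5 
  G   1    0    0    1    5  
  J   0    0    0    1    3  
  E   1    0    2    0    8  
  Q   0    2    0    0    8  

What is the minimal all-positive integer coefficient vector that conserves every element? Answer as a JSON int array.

G: 2·1+4·0+3·0+3·1 = 5 | 1·5 = 5
J: 2·0+4·0+3·0+3·1 = 3 | 1·3 = 3
E: 2·1+4·0+3·2+3·0 = 8 | 1·8 = 8
Q: 2·0+4·2+3·0+3·0 = 8 | 1·8 = 8
gcd(2,4,3,3,1) = 1

Coefficients: [2, 4, 3, 3, 1]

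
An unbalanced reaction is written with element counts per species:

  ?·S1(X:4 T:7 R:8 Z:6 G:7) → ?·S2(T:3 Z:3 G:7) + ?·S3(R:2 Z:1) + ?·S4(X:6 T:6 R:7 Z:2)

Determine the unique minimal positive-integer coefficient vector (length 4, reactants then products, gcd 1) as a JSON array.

X: 3·4 = 12 | 3·0+5·0+2·6 = 12
T: 3·7 = 21 | 3·3+5·0+2·6 = 21
R: 3·8 = 24 | 3·0+5·2+2·7 = 24
Z: 3·6 = 18 | 3·3+5·1+2·2 = 18
G: 3·7 = 21 | 3·7+5·0+2·0 = 21
gcd(3,3,5,2) = 1

Coefficients: [3, 3, 5, 2]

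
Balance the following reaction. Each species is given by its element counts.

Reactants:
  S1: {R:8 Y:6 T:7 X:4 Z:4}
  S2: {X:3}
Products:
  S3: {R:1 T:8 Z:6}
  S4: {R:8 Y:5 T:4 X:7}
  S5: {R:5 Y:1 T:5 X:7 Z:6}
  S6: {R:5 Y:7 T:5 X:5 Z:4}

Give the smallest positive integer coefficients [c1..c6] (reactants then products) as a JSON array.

R: 5·8+6·0 = 40 | 1·1+3·8+1·5+2·5 = 40
Y: 5·6+6·0 = 30 | 1·0+3·5+1·1+2·7 = 30
T: 5·7+6·0 = 35 | 1·8+3·4+1·5+2·5 = 35
X: 5·4+6·3 = 38 | 1·0+3·7+1·7+2·5 = 38
Z: 5·4+6·0 = 20 | 1·6+3·0+1·6+2·4 = 20
gcd(5,6,1,3,1,2) = 1

Coefficients: [5, 6, 1, 3, 1, 2]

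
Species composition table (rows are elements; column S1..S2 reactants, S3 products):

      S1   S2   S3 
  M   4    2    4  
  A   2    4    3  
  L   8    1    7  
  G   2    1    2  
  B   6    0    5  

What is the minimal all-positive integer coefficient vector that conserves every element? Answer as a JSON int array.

Coefficients: [5, 2, 6]

M: 5·4+2·2 = 24 | 6·4 = 24
A: 5·2+2·4 = 18 | 6·3 = 18
L: 5·8+2·1 = 42 | 6·7 = 42
G: 5·2+2·1 = 12 | 6·2 = 12
B: 5·6+2·0 = 30 | 6·5 = 30
gcd(5,2,6) = 1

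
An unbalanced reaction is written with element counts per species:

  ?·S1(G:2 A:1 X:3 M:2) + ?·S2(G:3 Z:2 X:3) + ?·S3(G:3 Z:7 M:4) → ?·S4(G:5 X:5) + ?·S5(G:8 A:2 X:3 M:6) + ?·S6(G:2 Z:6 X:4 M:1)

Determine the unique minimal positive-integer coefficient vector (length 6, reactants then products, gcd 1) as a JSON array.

Coefficients: [4, 5, 2, 1, 2, 4]

G: 4·2+5·3+2·3 = 29 | 1·5+2·8+4·2 = 29
A: 4·1+5·0+2·0 = 4 | 1·0+2·2+4·0 = 4
Z: 4·0+5·2+2·7 = 24 | 1·0+2·0+4·6 = 24
X: 4·3+5·3+2·0 = 27 | 1·5+2·3+4·4 = 27
M: 4·2+5·0+2·4 = 16 | 1·0+2·6+4·1 = 16
gcd(4,5,2,1,2,4) = 1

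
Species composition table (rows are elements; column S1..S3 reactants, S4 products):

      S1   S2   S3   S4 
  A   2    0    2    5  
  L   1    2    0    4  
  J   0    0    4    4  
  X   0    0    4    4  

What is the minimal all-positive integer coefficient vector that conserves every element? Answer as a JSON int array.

Coefficients: [6, 5, 4, 4]

A: 6·2+5·0+4·2 = 20 | 4·5 = 20
L: 6·1+5·2+4·0 = 16 | 4·4 = 16
J: 6·0+5·0+4·4 = 16 | 4·4 = 16
X: 6·0+5·0+4·4 = 16 | 4·4 = 16
gcd(6,5,4,4) = 1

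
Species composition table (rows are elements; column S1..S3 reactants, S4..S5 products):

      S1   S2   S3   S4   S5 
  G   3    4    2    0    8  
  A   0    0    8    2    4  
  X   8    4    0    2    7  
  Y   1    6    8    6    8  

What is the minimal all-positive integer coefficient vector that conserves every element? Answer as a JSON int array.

Coefficients: [2, 5, 3, 4, 4]

G: 2·3+5·4+3·2 = 32 | 4·0+4·8 = 32
A: 2·0+5·0+3·8 = 24 | 4·2+4·4 = 24
X: 2·8+5·4+3·0 = 36 | 4·2+4·7 = 36
Y: 2·1+5·6+3·8 = 56 | 4·6+4·8 = 56
gcd(2,5,3,4,4) = 1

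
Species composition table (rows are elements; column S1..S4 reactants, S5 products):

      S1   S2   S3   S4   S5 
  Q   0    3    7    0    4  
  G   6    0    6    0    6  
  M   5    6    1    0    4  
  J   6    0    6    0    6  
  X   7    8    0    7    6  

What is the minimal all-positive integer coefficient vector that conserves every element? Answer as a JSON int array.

Coefficients: [3, 1, 3, 1, 6]

Q: 3·0+1·3+3·7+1·0 = 24 | 6·4 = 24
G: 3·6+1·0+3·6+1·0 = 36 | 6·6 = 36
M: 3·5+1·6+3·1+1·0 = 24 | 6·4 = 24
J: 3·6+1·0+3·6+1·0 = 36 | 6·6 = 36
X: 3·7+1·8+3·0+1·7 = 36 | 6·6 = 36
gcd(3,1,3,1,6) = 1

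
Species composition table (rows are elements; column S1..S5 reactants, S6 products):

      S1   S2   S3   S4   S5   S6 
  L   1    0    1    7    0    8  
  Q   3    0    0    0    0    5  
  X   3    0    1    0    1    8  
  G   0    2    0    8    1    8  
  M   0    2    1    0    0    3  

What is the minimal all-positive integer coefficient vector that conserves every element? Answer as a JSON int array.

Coefficients: [5, 2, 5, 2, 4, 3]

L: 5·1+2·0+5·1+2·7+4·0 = 24 | 3·8 = 24
Q: 5·3+2·0+5·0+2·0+4·0 = 15 | 3·5 = 15
X: 5·3+2·0+5·1+2·0+4·1 = 24 | 3·8 = 24
G: 5·0+2·2+5·0+2·8+4·1 = 24 | 3·8 = 24
M: 5·0+2·2+5·1+2·0+4·0 = 9 | 3·3 = 9
gcd(5,2,5,2,4,3) = 1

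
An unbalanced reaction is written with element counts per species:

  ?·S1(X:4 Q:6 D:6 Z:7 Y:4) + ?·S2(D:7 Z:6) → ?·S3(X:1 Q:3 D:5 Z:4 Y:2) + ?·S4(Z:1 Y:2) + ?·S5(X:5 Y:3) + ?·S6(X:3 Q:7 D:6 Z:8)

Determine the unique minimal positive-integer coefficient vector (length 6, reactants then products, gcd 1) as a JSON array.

Coefficients: [6, 1, 5, 4, 2, 3]

X: 6·4+1·0 = 24 | 5·1+4·0+2·5+3·3 = 24
Q: 6·6+1·0 = 36 | 5·3+4·0+2·0+3·7 = 36
D: 6·6+1·7 = 43 | 5·5+4·0+2·0+3·6 = 43
Z: 6·7+1·6 = 48 | 5·4+4·1+2·0+3·8 = 48
Y: 6·4+1·0 = 24 | 5·2+4·2+2·3+3·0 = 24
gcd(6,1,5,4,2,3) = 1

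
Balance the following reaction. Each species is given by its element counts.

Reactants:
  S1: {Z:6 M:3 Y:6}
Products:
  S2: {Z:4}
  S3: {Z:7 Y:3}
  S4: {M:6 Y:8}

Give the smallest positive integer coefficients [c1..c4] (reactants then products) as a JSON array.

Coefficients: [6, 2, 4, 3]

Z: 6·6 = 36 | 2·4+4·7+3·0 = 36
M: 6·3 = 18 | 2·0+4·0+3·6 = 18
Y: 6·6 = 36 | 2·0+4·3+3·8 = 36
gcd(6,2,4,3) = 1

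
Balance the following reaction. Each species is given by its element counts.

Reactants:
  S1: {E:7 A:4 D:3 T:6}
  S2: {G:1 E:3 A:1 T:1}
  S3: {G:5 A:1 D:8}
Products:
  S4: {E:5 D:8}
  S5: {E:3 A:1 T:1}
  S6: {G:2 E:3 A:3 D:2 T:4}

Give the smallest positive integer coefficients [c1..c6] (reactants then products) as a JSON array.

Coefficients: [2, 1, 1, 1, 1, 3]

G: 2·0+1·1+1·5 = 6 | 1·0+1·0+3·2 = 6
E: 2·7+1·3+1·0 = 17 | 1·5+1·3+3·3 = 17
A: 2·4+1·1+1·1 = 10 | 1·0+1·1+3·3 = 10
D: 2·3+1·0+1·8 = 14 | 1·8+1·0+3·2 = 14
T: 2·6+1·1+1·0 = 13 | 1·0+1·1+3·4 = 13
gcd(2,1,1,1,1,3) = 1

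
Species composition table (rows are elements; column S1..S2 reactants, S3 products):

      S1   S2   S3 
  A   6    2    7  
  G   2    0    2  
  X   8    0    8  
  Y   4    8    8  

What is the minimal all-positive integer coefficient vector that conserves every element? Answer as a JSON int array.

A: 2·6+1·2 = 14 | 2·7 = 14
G: 2·2+1·0 = 4 | 2·2 = 4
X: 2·8+1·0 = 16 | 2·8 = 16
Y: 2·4+1·8 = 16 | 2·8 = 16
gcd(2,1,2) = 1

Coefficients: [2, 1, 2]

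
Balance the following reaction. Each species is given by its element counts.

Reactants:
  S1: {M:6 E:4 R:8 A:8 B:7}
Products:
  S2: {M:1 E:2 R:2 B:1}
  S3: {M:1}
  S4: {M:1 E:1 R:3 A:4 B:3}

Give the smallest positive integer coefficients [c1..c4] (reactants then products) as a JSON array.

M: 1·6 = 6 | 1·1+3·1+2·1 = 6
E: 1·4 = 4 | 1·2+3·0+2·1 = 4
R: 1·8 = 8 | 1·2+3·0+2·3 = 8
A: 1·8 = 8 | 1·0+3·0+2·4 = 8
B: 1·7 = 7 | 1·1+3·0+2·3 = 7
gcd(1,1,3,2) = 1

Coefficients: [1, 1, 3, 2]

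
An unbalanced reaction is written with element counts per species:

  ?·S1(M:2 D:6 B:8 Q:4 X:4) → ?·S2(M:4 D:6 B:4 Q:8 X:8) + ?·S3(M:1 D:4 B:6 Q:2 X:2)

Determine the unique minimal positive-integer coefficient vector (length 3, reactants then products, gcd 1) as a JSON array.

M: 5·2 = 10 | 1·4+6·1 = 10
D: 5·6 = 30 | 1·6+6·4 = 30
B: 5·8 = 40 | 1·4+6·6 = 40
Q: 5·4 = 20 | 1·8+6·2 = 20
X: 5·4 = 20 | 1·8+6·2 = 20
gcd(5,1,6) = 1

Coefficients: [5, 1, 6]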